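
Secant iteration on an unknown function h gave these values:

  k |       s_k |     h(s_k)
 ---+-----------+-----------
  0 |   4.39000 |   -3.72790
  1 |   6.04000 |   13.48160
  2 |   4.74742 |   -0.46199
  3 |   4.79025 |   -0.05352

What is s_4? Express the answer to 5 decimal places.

4.79586

s_4 = 4.79025 − (-0.05352)·(4.79025 − 4.74742) / (-0.05352 − (-0.46199))
   = 4.79025 − (-0.0022923)/(0.4084700) = 4.7958618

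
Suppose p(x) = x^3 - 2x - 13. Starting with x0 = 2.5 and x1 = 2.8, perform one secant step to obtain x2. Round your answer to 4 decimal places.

2.6244

p(2.5) = -2.375000, p(2.8) = 3.352000
x2 = 2.800000 − 3.352000·(2.800000 − 2.500000) / (3.352000 − (-2.375000)) = 2.800000 − (1.005600)/(5.727000) = 2.624411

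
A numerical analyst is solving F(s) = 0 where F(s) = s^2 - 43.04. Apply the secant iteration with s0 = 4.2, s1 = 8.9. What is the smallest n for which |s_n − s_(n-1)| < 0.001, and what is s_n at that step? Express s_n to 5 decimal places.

F(4.2) = -25.4000000, F(8.9) = 36.1700000
s2 = 8.9000000 − 36.1700000·(4.7000000)/(61.5700000) = 6.1389313;  |Δ| = 2.7610687
F(6.1389313) = -5.3535225
s3 = 6.1389313 − (-5.3535225)·(-2.7610687)/(-41.5235225) = 6.4949089;  |Δ| = 0.3559776
F(6.4949089) = -0.8561585
s4 = 6.4949089 − (-0.8561585)·(0.3559776)/(4.4973640) = 6.5626760;  |Δ| = 0.0677671
F(6.5626760) = 0.0287159
s5 = 6.5626760 − 0.0287159·(0.0677671)/(0.8848745) = 6.5604768;  |Δ| = 0.0021992
F(6.5604768) = -0.0001442
s6 = 6.5604768 − (-0.0001442)·(-0.0021992)/(-0.0288601) = 6.5604878;  |Δ| = 0.0000110
|s6 − s5| = 0.0000110 < 0.001

n = 6, s_n = 6.56049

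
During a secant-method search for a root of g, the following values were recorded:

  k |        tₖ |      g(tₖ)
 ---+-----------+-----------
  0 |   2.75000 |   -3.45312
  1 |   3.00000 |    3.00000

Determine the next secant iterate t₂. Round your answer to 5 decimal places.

t₂ = 3.00000 − 3.00000·(3.00000 − 2.75000) / (3.00000 − (-3.45312))
   = 3.00000 − (0.7500000)/(6.4531200) = 2.8837771

2.88378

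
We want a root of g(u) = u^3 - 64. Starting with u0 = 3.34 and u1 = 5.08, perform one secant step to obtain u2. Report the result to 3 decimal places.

3.836

g(3.34) = -26.74030, g(5.08) = 67.09651
u2 = 5.08000 − 67.09651·(5.08000 − 3.34000) / (67.09651 − (-26.74030)) = 5.08000 − (116.74793)/(93.83681) = 3.83584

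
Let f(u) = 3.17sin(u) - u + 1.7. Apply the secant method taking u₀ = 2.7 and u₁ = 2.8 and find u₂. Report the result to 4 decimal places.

f(2.7) = 0.354794, f(2.8) = -0.038088
u₂ = 2.800000 − (-0.038088)·(2.800000 − 2.700000) / (-0.038088 − 0.354794) = 2.800000 − (-0.003809)/(-0.392882) = 2.790306

2.7903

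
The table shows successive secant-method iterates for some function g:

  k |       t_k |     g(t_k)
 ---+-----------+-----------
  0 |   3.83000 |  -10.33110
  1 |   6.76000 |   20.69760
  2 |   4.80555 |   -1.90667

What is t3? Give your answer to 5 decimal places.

t3 = 4.80555 − (-1.90667)·(4.80555 − 6.76000) / (-1.90667 − 20.69760)
   = 4.80555 − (3.7264912)/(-22.6042700) = 4.9704078

4.97041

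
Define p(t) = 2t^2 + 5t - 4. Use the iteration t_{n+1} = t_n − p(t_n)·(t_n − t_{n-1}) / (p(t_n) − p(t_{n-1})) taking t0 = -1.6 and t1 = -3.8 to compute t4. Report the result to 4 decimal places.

p(-1.6) = -6.880000, p(-3.8) = 5.880000
t2 = -3.800000 − 5.880000·(-3.800000 − (-1.600000)) / (5.880000 − (-6.880000)) = -3.800000 − (-12.936000)/(12.760000) = -2.786207
p(-2.786207) = -2.405137
t3 = -2.786207 − (-2.405137)·(-2.786207 − (-3.800000)) / (-2.405137 − 5.880000) = -2.786207 − (-2.438311)/(-8.285137) = -3.080506
p(-3.080506) = -0.423493
t4 = -3.080506 − (-0.423493)·(-3.080506 − (-2.786207)) / (-0.423493 − (-2.405137)) = -3.080506 − (0.124634)/(1.981644) = -3.143400

-3.1434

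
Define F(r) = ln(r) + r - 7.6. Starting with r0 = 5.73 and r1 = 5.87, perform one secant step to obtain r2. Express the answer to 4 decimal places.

5.8360

F(5.73) = -0.124284, F(5.87) = 0.039855
r2 = 5.870000 − 0.039855·(5.870000 − 5.730000) / (0.039855 − (-0.124284)) = 5.870000 − (0.005580)/(0.164139) = 5.836007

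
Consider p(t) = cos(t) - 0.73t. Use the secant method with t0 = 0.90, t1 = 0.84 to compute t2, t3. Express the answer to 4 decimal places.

p(0.90) = -0.035390, p(0.84) = 0.054263
t2 = 0.840000 − 0.054263·(0.840000 − 0.900000) / (0.054263 − (-0.035390)) = 0.840000 − (-0.003256)/(0.089653) = 0.876315
p(0.876315) = 0.000277
t3 = 0.876315 − 0.000277·(0.876315 − 0.840000) / (0.000277 − 0.054263) = 0.876315 − (0.000010)/(-0.053986) = 0.876501

0.8763, 0.8765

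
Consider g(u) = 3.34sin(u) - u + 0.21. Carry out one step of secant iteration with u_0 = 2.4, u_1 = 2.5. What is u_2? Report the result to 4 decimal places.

2.4185

g(2.4) = 0.066047, g(2.5) = -0.291103
u_2 = 2.500000 − (-0.291103)·(2.500000 − 2.400000) / (-0.291103 − 0.066047) = 2.500000 − (-0.029110)/(-0.357150) = 2.418493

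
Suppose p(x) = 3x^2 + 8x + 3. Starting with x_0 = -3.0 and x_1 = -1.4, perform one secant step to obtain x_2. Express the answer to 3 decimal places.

-1.846

p(-3.0) = 6.00000, p(-1.4) = -2.32000
x_2 = -1.40000 − (-2.32000)·(-1.40000 − (-3.00000)) / (-2.32000 − 6.00000) = -1.40000 − (-3.71200)/(-8.32000) = -1.84615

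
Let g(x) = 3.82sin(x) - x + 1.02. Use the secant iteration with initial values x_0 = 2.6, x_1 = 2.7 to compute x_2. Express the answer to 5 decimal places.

g(2.6) = 0.3892152, g(2.7) = -0.0474089
x_2 = 2.7000000 − (-0.0474089)·(2.7000000 − 2.6000000) / (-0.0474089 − 0.3892152) = 2.7000000 − (-0.0047409)/(-0.4366241) = 2.6891420

2.68914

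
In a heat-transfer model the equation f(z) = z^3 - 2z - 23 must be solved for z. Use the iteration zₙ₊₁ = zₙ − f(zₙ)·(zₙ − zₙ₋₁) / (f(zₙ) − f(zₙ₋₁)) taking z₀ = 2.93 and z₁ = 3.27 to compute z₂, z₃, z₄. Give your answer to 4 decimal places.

f(2.93) = -3.706243, f(3.27) = 5.425783
z₂ = 3.270000 − 5.425783·(3.270000 − 2.930000) / (5.425783 − (-3.706243)) = 3.270000 − (1.844766)/(9.132026) = 3.067989
f(3.067989) = -0.258348
z₃ = 3.067989 − (-0.258348)·(3.067989 − 3.270000) / (-0.258348 − 5.425783) = 3.067989 − (0.052189)/(-5.684131) = 3.077171
f(3.077171) = -0.016669
z₄ = 3.077171 − (-0.016669)·(3.077171 − 3.067989) / (-0.016669 − (-0.258348)) = 3.077171 − (-0.000153)/(0.241679) = 3.077804

3.0680, 3.0772, 3.0778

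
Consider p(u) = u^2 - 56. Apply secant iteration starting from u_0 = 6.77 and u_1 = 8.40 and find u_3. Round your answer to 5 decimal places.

7.48082

p(6.77) = -10.1671000, p(8.40) = 14.5600000
u_2 = 8.4000000 − 14.5600000·(8.4000000 − 6.7700000) / (14.5600000 − (-10.1671000)) = 8.4000000 − (23.7328000)/(24.7271000) = 7.4402109
p(7.4402109) = -0.6432611
u_3 = 7.4402109 − (-0.6432611)·(7.4402109 − 8.4000000) / (-0.6432611 − 14.5600000) = 7.4402109 − (0.6173950)/(-15.2032611) = 7.4808203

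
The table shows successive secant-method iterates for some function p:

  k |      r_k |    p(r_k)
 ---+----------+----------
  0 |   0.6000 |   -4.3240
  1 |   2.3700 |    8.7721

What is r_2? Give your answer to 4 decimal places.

1.1844

r_2 = 2.3700 − 8.7721·(2.3700 − 0.6000) / (8.7721 − (-4.3240))
   = 2.3700 − (15.526617)/(13.096100) = 1.184409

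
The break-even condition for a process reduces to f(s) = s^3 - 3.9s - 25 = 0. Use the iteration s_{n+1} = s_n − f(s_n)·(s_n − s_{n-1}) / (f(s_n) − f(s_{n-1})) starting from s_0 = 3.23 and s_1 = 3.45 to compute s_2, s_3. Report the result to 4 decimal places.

f(3.23) = -3.898733, f(3.45) = 2.608625
s_2 = 3.450000 − 2.608625·(3.450000 − 3.230000) / (2.608625 − (-3.898733)) = 3.450000 − (0.573898)/(6.507358) = 3.361808
f(3.361808) = -0.116730
s_3 = 3.361808 − (-0.116730)·(3.361808 − 3.450000) / (-0.116730 − 2.608625) = 3.361808 − (0.010295)/(-2.725355) = 3.365585

3.3618, 3.3656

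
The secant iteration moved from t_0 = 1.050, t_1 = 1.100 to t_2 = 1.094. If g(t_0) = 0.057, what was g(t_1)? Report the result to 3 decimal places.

The secant line through (1.050, 0.057) and (1.100, g(t_1)) crosses zero at t_2 = 1.094.
So (1.050, 0.057), (1.100, g(t_1)), (1.094, 0) are collinear:
g(t_1) = 0.057 · (1.100 − 1.094) / (1.050 − 1.094) = 0.057 · (0.00600)/(-0.04400) = -0.00777

-0.008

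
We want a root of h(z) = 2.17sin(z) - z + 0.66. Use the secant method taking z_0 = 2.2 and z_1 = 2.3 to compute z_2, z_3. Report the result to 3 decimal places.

2.291, 2.291

h(2.2) = 0.21444, h(2.3) = -0.02182
z_2 = 2.30000 − (-0.02182)·(2.30000 − 2.20000) / (-0.02182 − 0.21444) = 2.30000 − (-0.00218)/(-0.23626) = 2.29076
h(2.29076) = 0.00070
z_3 = 2.29076 − 0.00070·(2.29076 − 2.30000) / (0.00070 − (-0.02182)) = 2.29076 − (-0.00001)/(0.02252) = 2.29105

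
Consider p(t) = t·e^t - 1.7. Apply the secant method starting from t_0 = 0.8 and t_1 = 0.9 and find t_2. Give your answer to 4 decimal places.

0.7814

p(0.8) = 0.080433, p(0.9) = 0.513643
t_2 = 0.900000 − 0.513643·(0.900000 − 0.800000) / (0.513643 − 0.080433) = 0.900000 − (0.051364)/(0.433210) = 0.781433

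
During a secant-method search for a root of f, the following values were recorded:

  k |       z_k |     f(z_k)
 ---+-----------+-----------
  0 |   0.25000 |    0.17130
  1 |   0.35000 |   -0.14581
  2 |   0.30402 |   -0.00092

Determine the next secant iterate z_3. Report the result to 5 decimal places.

0.30373

z_3 = 0.30402 − (-0.00092)·(0.30402 − 0.35000) / (-0.00092 − (-0.14581))
   = 0.30402 − (0.0000423)/(0.1448900) = 0.3037280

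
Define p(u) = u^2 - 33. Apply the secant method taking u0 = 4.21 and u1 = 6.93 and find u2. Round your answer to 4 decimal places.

5.5813

p(4.21) = -15.275900, p(6.93) = 15.024900
u2 = 6.930000 − 15.024900·(6.930000 − 4.210000) / (15.024900 − (-15.275900)) = 6.930000 − (40.867728)/(30.300800) = 5.581266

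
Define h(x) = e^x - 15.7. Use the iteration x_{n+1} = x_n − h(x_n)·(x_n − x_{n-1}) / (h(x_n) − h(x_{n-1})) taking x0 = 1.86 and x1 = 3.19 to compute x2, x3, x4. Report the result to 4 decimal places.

h(1.86) = -9.276263, h(3.19) = 8.588427
x2 = 3.190000 − 8.588427·(3.190000 − 1.860000) / (8.588427 − (-9.276263)) = 3.190000 − (11.422608)/(17.864691) = 2.550604
h(2.550604) = -2.885156
x3 = 2.550604 − (-2.885156)·(2.550604 − 3.190000) / (-2.885156 − 8.588427) = 2.550604 − (1.844757)/(-11.473583) = 2.711387
h(2.711387) = -0.649862
x4 = 2.711387 − (-0.649862)·(2.711387 − 2.550604) / (-0.649862 − (-2.885156)) = 2.711387 − (-0.104487)/(2.235294) = 2.758131

2.5506, 2.7114, 2.7581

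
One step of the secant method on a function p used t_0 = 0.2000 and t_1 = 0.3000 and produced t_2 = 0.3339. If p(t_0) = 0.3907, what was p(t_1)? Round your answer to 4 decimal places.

0.0989

The secant line through (0.2000, 0.3907) and (0.3000, p(t_1)) crosses zero at t_2 = 0.3339.
So (0.2000, 0.3907), (0.3000, p(t_1)), (0.3339, 0) are collinear:
p(t_1) = 0.3907 · (0.3000 − 0.3339) / (0.2000 − 0.3339) = 0.3907 · (-0.033900)/(-0.133900) = 0.098915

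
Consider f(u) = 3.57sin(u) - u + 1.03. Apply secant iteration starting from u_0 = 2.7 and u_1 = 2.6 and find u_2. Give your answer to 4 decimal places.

2.6652

f(2.7) = -0.144254, f(2.6) = 0.270340
u_2 = 2.600000 − 0.270340·(2.600000 − 2.700000) / (0.270340 − (-0.144254)) = 2.600000 − (-0.027034)/(0.414594) = 2.665206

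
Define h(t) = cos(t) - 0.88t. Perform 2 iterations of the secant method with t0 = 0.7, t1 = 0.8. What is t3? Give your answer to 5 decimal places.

h(0.7) = 0.1488422, h(0.8) = -0.0072933
t2 = 0.8000000 − (-0.0072933)·(0.8000000 − 0.7000000) / (-0.0072933 − 0.1488422) = 0.8000000 − (-0.0007293)/(-0.1561355) = 0.7953289
h(0.7953289) = 0.0001606
t3 = 0.7953289 − 0.0001606·(0.7953289 − 0.8000000) / (0.0001606 − (-0.0072933)) = 0.7953289 − (-0.0000007)/(0.0074538) = 0.7954295

0.79543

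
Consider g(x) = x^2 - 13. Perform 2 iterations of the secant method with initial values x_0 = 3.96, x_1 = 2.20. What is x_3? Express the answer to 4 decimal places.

g(3.96) = 2.681600, g(2.20) = -8.160000
x_2 = 2.200000 − (-8.160000)·(2.200000 − 3.960000) / (-8.160000 − 2.681600) = 2.200000 − (14.361600)/(-10.841600) = 3.524675
g(3.524675) = -0.576664
x_3 = 3.524675 − (-0.576664)·(3.524675 − 2.200000) / (-0.576664 − (-8.160000)) = 3.524675 − (-0.763892)/(7.583336) = 3.625408

3.6254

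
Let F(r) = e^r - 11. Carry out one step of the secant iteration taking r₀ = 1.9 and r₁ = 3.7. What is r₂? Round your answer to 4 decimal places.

F(1.9) = -4.314106, F(3.7) = 29.447304
r₂ = 3.700000 − 29.447304·(3.700000 − 1.900000) / (29.447304 − (-4.314106)) = 3.700000 − (53.005148)/(33.761410) = 2.130008

2.1300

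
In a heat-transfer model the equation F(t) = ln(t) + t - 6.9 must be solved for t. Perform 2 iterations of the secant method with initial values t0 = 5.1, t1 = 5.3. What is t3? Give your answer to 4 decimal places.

F(5.1) = -0.170759, F(5.3) = 0.067707
t2 = 5.300000 − 0.067707·(5.300000 − 5.100000) / (0.067707 − (-0.170759)) = 5.300000 − (0.013541)/(0.238466) = 5.243215
F(5.243215) = 0.000150
t3 = 5.243215 − 0.000150·(5.243215 − 5.300000) / (0.000150 − 0.067707) = 5.243215 − (-0.000008)/(-0.067557) = 5.243089

5.2431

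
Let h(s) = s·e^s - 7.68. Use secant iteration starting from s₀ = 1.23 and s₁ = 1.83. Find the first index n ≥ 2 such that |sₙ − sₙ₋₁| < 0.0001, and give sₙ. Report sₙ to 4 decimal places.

n = 6, sₙ = 1.5807

h(1.23) = -3.471888, h(1.83) = 3.728013
s₂ = 1.830000 − 3.728013·(0.600000)/(7.199900) = 1.519328;  |Δ| = 0.310672
h(1.519328) = -0.737957
s₃ = 1.519328 − (-0.737957)·(-0.310672)/(-4.465970) = 1.570663;  |Δ| = 0.051335
h(1.570663) = -0.125363
s₄ = 1.570663 − (-0.125363)·(0.051335)/(0.612594) = 1.581169;  |Δ| = 0.010505
h(1.581169) = 0.005483
s₅ = 1.581169 − 0.005483·(0.010505)/(0.130846) = 1.580729;  |Δ| = 0.000440
h(1.580729) = -0.000038
s₆ = 1.580729 − (-0.000038)·(-0.000440)/(-0.005522) = 1.580732;  |Δ| = 0.000003
|s₆ − s₅| = 0.000003 < 0.0001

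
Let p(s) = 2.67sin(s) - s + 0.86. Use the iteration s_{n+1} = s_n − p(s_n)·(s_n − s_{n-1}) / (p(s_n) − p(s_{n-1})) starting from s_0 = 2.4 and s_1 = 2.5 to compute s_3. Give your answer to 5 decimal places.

p(2.4) = 0.2634867, p(2.5) = -0.0420794
s_2 = 2.5000000 − (-0.0420794)·(2.5000000 − 2.4000000) / (-0.0420794 − 0.2634867) = 2.5000000 − (-0.0042079)/(-0.3055661) = 2.4862290
p(2.4862290) = 0.0009960
s_3 = 2.4862290 − 0.0009960·(2.4862290 − 2.5000000) / (0.0009960 − (-0.0420794)) = 2.4862290 − (-0.0000137)/(0.0430753) = 2.4865474

2.48655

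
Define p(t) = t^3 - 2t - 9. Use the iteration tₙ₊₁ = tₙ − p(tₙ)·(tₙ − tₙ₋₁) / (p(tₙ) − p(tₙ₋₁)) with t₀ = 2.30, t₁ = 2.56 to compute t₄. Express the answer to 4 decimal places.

2.3984

p(2.30) = -1.433000, p(2.56) = 2.657216
t₂ = 2.560000 − 2.657216·(2.560000 − 2.300000) / (2.657216 − (-1.433000)) = 2.560000 − (0.690876)/(4.090216) = 2.391091
p(2.391091) = -0.111566
t₃ = 2.391091 − (-0.111566)·(2.391091 − 2.560000) / (-0.111566 − 2.657216) = 2.391091 − (0.018844)/(-2.768782) = 2.397897
p(2.397897) = -0.008108
t₄ = 2.397897 − (-0.008108)·(2.397897 − 2.391091) / (-0.008108 − (-0.111566)) = 2.397897 − (-0.000055)/(0.103458) = 2.398430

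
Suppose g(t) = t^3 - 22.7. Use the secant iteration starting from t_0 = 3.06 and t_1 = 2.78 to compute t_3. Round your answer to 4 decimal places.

2.8315

g(3.06) = 5.952616, g(2.78) = -1.215048
t_2 = 2.780000 − (-1.215048)·(2.780000 − 3.060000) / (-1.215048 − 5.952616) = 2.780000 − (0.340213)/(-7.167664) = 2.827465
g(2.827465) = -0.095665
t_3 = 2.827465 − (-0.095665)·(2.827465 − 2.780000) / (-0.095665 − (-1.215048)) = 2.827465 − (-0.004541)/(1.119383) = 2.831522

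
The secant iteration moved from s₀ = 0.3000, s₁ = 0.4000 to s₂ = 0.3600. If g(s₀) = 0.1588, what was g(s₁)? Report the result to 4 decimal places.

The secant line through (0.3000, 0.1588) and (0.4000, g(s₁)) crosses zero at s₂ = 0.3600.
So (0.3000, 0.1588), (0.4000, g(s₁)), (0.3600, 0) are collinear:
g(s₁) = 0.1588 · (0.4000 − 0.3600) / (0.3000 − 0.3600) = 0.1588 · (0.040000)/(-0.060000) = -0.105867

-0.1059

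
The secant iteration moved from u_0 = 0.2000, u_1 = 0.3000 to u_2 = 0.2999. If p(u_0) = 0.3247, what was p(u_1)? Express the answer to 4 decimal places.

The secant line through (0.2000, 0.3247) and (0.3000, p(u_1)) crosses zero at u_2 = 0.2999.
So (0.2000, 0.3247), (0.3000, p(u_1)), (0.2999, 0) are collinear:
p(u_1) = 0.3247 · (0.3000 − 0.2999) / (0.2000 − 0.2999) = 0.3247 · (0.000100)/(-0.099900) = -0.000325

-0.0003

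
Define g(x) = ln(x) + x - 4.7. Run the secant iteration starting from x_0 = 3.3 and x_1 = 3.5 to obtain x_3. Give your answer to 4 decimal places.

3.4590

g(3.3) = -0.206078, g(3.5) = 0.052763
x_2 = 3.500000 − 0.052763·(3.500000 − 3.300000) / (0.052763 − (-0.206078)) = 3.500000 − (0.010553)/(0.258841) = 3.459231
g(3.459231) = 0.000278
x_3 = 3.459231 − 0.000278·(3.459231 − 3.500000) / (0.000278 − 0.052763) = 3.459231 − (-0.000011)/(-0.052485) = 3.459016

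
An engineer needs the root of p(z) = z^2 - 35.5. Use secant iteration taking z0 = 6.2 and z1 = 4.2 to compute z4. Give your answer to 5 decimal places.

5.95816

p(6.2) = 2.9400000, p(4.2) = -17.8600000
z2 = 4.2000000 − (-17.8600000)·(4.2000000 − 6.2000000) / (-17.8600000 − 2.9400000) = 4.2000000 − (35.7200000)/(-20.8000000) = 5.9173077
p(5.9173077) = -0.4854697
z3 = 5.9173077 − (-0.4854697)·(5.9173077 − 4.2000000) / (-0.4854697 − (-17.8600000)) = 5.9173077 − (-0.8337008)/(17.3745303) = 5.9652918
p(5.9652918) = 0.0847059
z4 = 5.9652918 − 0.0847059·(5.9652918 − 5.9173077) / (0.0847059 − (-0.4854697)) = 5.9652918 − (0.0040645)/(0.5701756) = 5.9581632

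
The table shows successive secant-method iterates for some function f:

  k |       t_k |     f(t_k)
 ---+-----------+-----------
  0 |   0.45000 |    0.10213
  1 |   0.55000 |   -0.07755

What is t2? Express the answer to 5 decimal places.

0.50684

t2 = 0.55000 − (-0.07755)·(0.55000 − 0.45000) / (-0.07755 − 0.10213)
   = 0.55000 − (-0.0077550)/(-0.1796800) = 0.5068399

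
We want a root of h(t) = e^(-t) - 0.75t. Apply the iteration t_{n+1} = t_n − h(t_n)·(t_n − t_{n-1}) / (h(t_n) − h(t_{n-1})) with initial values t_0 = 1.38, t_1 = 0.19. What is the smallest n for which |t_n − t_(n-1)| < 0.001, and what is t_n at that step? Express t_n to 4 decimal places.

n = 5, t_n = 0.6773

h(1.38) = -0.783421, h(0.19) = 0.684459
t_2 = 0.190000 − 0.684459·(-1.190000)/(1.467881) = 0.744886;  |Δ| = 0.554886
h(0.744886) = -0.083876
t_3 = 0.744886 − (-0.083876)·(0.554886)/(-0.768335) = 0.684311;  |Δ| = 0.060575
h(0.684311) = -0.008796
t_4 = 0.684311 − (-0.008796)·(-0.060575)/(0.075080) = 0.677215;  |Δ| = 0.007097
h(0.677215) = 0.000119
t_5 = 0.677215 − 0.000119·(-0.007097)/(0.008915) = 0.677309;  |Δ| = 0.000095
|t_5 − t_4| = 0.000095 < 0.001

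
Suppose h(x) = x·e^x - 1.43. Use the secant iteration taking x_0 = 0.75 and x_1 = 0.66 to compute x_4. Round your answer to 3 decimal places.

h(0.75) = 0.15775, h(0.66) = -0.15304
x_2 = 0.66000 − (-0.15304)·(0.66000 − 0.75000) / (-0.15304 − 0.15775) = 0.66000 − (0.01377)/(-0.31079) = 0.70432
h(0.70432) = -0.00554
x_3 = 0.70432 − (-0.00554)·(0.70432 − 0.66000) / (-0.00554 − (-0.15304)) = 0.70432 − (-0.00025)/(0.14750) = 0.70598
h(0.70598) = 0.00021
x_4 = 0.70598 − 0.00021·(0.70598 − 0.70432) / (0.00021 − (-0.00554)) = 0.70598 − (0.00000)/(0.00575) = 0.70592

0.706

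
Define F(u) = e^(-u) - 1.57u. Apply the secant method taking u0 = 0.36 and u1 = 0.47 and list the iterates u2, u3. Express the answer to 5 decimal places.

F(0.36) = 0.1324763, F(0.47) = -0.1128977
u2 = 0.4700000 − (-0.1128977)·(0.4700000 − 0.3600000) / (-0.1128977 − 0.1324763) = 0.4700000 − (-0.0124188)/(-0.2453741) = 0.4193885
F(0.4193885) = -0.0009912
u3 = 0.4193885 − (-0.0009912)·(0.4193885 − 0.4700000) / (-0.0009912 − (-0.1128977)) = 0.4193885 − (0.0000502)/(0.1119065) = 0.4189402

0.41939, 0.41894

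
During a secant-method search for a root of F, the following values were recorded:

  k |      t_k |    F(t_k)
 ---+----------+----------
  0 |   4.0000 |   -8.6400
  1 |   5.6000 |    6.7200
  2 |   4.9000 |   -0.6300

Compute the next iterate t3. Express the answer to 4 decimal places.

t3 = 4.9000 − (-0.6300)·(4.9000 − 5.6000) / (-0.6300 − 6.7200)
   = 4.9000 − (0.441000)/(-7.350000) = 4.960000

4.9600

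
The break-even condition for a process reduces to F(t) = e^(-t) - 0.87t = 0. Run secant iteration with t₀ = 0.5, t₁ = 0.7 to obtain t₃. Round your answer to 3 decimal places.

F(0.5) = 0.17153, F(0.7) = -0.11241
t₂ = 0.70000 − (-0.11241)·(0.70000 − 0.50000) / (-0.11241 − 0.17153) = 0.70000 − (-0.02248)/(-0.28395) = 0.62082
F(0.62082) = -0.00261
t₃ = 0.62082 − (-0.00261)·(0.62082 − 0.70000) / (-0.00261 − (-0.11241)) = 0.62082 − (0.00021)/(0.10981) = 0.61894

0.619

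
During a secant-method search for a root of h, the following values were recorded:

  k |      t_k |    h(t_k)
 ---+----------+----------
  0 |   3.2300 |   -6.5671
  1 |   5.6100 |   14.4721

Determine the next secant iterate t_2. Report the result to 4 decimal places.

t_2 = 5.6100 − 14.4721·(5.6100 − 3.2300) / (14.4721 − (-6.5671))
   = 5.6100 − (34.443598)/(21.039200) = 3.972885

3.9729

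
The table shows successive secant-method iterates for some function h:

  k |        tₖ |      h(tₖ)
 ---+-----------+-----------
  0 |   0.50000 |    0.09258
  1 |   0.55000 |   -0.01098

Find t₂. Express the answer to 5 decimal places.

t₂ = 0.55000 − (-0.01098)·(0.55000 − 0.50000) / (-0.01098 − 0.09258)
   = 0.55000 − (-0.0005490)/(-0.1035600) = 0.5446987

0.54470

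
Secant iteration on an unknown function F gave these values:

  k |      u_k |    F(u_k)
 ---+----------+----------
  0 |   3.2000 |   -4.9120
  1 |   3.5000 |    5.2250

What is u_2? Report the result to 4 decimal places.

3.3454

u_2 = 3.5000 − 5.2250·(3.5000 − 3.2000) / (5.2250 − (-4.9120))
   = 3.5000 − (1.567500)/(10.137000) = 3.345368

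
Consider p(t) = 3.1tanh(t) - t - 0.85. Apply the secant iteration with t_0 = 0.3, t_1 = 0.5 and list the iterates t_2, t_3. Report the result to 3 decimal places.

p(0.3) = -0.24693, p(0.5) = 0.08256
t_2 = 0.50000 − 0.08256·(0.50000 − 0.30000) / (0.08256 − (-0.24693)) = 0.50000 − (0.01651)/(0.32949) = 0.44988
p(0.44988) = 0.00771
t_3 = 0.44988 − 0.00771·(0.44988 − 0.50000) / (0.00771 − 0.08256) = 0.44988 − (-0.00039)/(-0.07485) = 0.44472

0.450, 0.445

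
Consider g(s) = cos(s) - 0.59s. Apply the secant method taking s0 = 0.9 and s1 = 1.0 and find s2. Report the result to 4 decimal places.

g(0.9) = 0.090610, g(1.0) = -0.049698
s2 = 1.000000 − (-0.049698)·(1.000000 − 0.900000) / (-0.049698 − 0.090610) = 1.000000 − (-0.004970)/(-0.140308) = 0.964579

0.9646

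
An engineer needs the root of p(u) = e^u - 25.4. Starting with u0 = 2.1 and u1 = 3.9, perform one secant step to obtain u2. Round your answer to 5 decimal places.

2.85227

p(2.1) = -17.2338301, p(3.9) = 24.0024491
u2 = 3.9000000 − 24.0024491·(3.9000000 − 2.1000000) / (24.0024491 − (-17.2338301)) = 3.9000000 − (43.2044084)/(41.2362792) = 2.8522719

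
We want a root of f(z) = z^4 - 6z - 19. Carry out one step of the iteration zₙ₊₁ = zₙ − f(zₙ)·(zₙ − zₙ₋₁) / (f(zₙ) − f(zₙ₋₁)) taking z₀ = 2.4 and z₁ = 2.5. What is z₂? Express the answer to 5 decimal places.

f(2.4) = -0.2224000, f(2.5) = 5.0625000
z₂ = 2.5000000 − 5.0625000·(2.5000000 − 2.4000000) / (5.0625000 − (-0.2224000)) = 2.5000000 − (0.5062500)/(5.2849000) = 2.4042082

2.40421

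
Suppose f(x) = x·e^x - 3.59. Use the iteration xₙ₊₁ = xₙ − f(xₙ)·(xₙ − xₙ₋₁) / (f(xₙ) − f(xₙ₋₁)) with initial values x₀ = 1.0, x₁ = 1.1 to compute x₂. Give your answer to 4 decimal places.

f(1.0) = -0.871718, f(1.1) = -0.285417
x₂ = 1.100000 − (-0.285417)·(1.100000 − 1.000000) / (-0.285417 − (-0.871718)) = 1.100000 − (-0.028542)/(0.586301) = 1.148681

1.1487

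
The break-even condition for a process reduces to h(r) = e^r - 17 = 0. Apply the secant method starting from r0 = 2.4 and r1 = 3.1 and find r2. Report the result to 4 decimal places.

h(2.4) = -5.976824, h(3.1) = 5.197951
r2 = 3.100000 − 5.197951·(3.100000 − 2.400000) / (5.197951 − (-5.976824)) = 3.100000 − (3.638566)/(11.174775) = 2.774395

2.7744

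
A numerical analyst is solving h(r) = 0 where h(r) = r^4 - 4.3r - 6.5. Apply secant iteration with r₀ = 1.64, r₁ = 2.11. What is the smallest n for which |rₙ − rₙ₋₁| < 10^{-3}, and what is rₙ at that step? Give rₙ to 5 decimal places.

n = 5, rₙ = 1.96655

h(1.64) = -6.3180518, h(2.11) = 4.2481944
r₂ = 2.1100000 − 4.2481944·(0.4700000)/(10.5662462) = 1.9210349;  |Δ| = 0.1889651
h(1.9210349) = -1.1415809
r₃ = 1.9210349 − (-1.1415809)·(-0.1889651)/(-5.3897753) = 1.9610587;  |Δ| = 0.0400237
h(1.9610587) = -0.1427508
r₄ = 1.9610587 − (-0.1427508)·(0.0400237)/(0.9988301) = 1.9667788;  |Δ| = 0.0057201
h(1.9667788) = 0.0059676
r₅ = 1.9667788 − 0.0059676·(0.0057201)/(0.1487184) = 1.9665492;  |Δ| = 0.0002295
|r₅ − r₄| = 0.0002295 < 10^{-3}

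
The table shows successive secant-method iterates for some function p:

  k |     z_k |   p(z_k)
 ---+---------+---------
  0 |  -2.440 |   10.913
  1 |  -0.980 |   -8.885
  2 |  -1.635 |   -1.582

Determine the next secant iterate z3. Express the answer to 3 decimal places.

-1.777

z3 = -1.635 − (-1.582)·(-1.635 − (-0.980)) / (-1.582 − (-8.885))
   = -1.635 − (1.03621)/(7.30300) = -1.77689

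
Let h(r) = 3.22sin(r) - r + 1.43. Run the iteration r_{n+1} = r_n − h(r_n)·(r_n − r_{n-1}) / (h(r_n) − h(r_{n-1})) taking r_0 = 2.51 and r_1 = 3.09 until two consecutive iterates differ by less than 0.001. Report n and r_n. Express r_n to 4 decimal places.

n = 4, r_n = 2.7270

h(2.51) = 0.821188, h(3.09) = -1.493945
r_2 = 3.090000 − (-1.493945)·(0.580000)/(-2.315133) = 2.715728;  |Δ| = 0.374272
h(2.715728) = 0.044479
r_3 = 2.715728 − 0.044479·(-0.374272)/(1.538424) = 2.726549;  |Δ| = 0.010821
h(2.726549) = 0.001849
r_4 = 2.726549 − 0.001849·(0.010821)/(-0.042630) = 2.727019;  |Δ| = 0.000469
|r_4 − r_3| = 0.000469 < 0.001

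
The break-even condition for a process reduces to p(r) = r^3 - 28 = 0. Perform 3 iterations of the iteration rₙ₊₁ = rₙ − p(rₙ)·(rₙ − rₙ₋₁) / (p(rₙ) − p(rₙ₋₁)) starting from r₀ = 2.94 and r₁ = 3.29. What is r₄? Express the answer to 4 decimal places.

p(2.94) = -2.587816, p(3.29) = 7.611289
r₂ = 3.290000 − 7.611289·(3.290000 − 2.940000) / (7.611289 − (-2.587816)) = 3.290000 − (2.663951)/(10.199105) = 3.028805
p(3.028805) = -0.214763
r₃ = 3.028805 − (-0.214763)·(3.028805 − 3.290000) / (-0.214763 − 7.611289) = 3.028805 − (0.056095)/(-7.826052) = 3.035973
p(3.035973) = -0.017033
r₄ = 3.035973 − (-0.017033)·(3.035973 − 3.028805) / (-0.017033 − (-0.214763)) = 3.035973 − (-0.000122)/(0.197729) = 3.036591

3.0366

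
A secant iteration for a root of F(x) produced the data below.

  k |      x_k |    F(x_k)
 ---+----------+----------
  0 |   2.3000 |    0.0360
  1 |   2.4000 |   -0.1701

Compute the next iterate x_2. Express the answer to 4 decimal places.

2.3175

x_2 = 2.4000 − (-0.1701)·(2.4000 − 2.3000) / (-0.1701 − 0.0360)
   = 2.4000 − (-0.017010)/(-0.206100) = 2.317467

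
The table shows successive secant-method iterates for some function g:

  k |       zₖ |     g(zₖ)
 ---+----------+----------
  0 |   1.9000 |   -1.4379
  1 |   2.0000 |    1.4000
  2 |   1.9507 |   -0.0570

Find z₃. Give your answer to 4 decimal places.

z₃ = 1.9507 − (-0.0570)·(1.9507 − 2.0000) / (-0.0570 − 1.4000)
   = 1.9507 − (0.002810)/(-1.457000) = 1.952629

1.9526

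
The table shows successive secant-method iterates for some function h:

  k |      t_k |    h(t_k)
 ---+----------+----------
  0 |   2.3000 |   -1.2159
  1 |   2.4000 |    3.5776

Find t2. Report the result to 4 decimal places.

2.3254

t2 = 2.4000 − 3.5776·(2.4000 − 2.3000) / (3.5776 − (-1.2159))
   = 2.4000 − (0.357760)/(4.793500) = 2.325366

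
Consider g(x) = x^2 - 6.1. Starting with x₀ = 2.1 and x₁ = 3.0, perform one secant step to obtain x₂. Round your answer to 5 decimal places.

2.43137

g(2.1) = -1.6900000, g(3.0) = 2.9000000
x₂ = 3.0000000 − 2.9000000·(3.0000000 − 2.1000000) / (2.9000000 − (-1.6900000)) = 3.0000000 − (2.6100000)/(4.5900000) = 2.4313725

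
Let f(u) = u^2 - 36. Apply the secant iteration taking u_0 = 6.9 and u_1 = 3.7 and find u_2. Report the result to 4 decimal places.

f(6.9) = 11.610000, f(3.7) = -22.310000
u_2 = 3.700000 − (-22.310000)·(3.700000 − 6.900000) / (-22.310000 − 11.610000) = 3.700000 − (71.392000)/(-33.920000) = 5.804717

5.8047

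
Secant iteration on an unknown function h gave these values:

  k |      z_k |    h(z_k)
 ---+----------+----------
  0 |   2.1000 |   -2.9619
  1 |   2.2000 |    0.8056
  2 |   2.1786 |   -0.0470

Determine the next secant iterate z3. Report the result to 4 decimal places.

z3 = 2.1786 − (-0.0470)·(2.1786 − 2.2000) / (-0.0470 − 0.8056)
   = 2.1786 − (0.001006)/(-0.852600) = 2.179780

2.1798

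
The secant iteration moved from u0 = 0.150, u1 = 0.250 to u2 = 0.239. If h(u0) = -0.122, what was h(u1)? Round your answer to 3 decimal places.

0.015

The secant line through (0.150, -0.122) and (0.250, h(u1)) crosses zero at u2 = 0.239.
So (0.150, -0.122), (0.250, h(u1)), (0.239, 0) are collinear:
h(u1) = -0.122 · (0.250 − 0.239) / (0.150 − 0.239) = -0.122 · (0.01100)/(-0.08900) = 0.01508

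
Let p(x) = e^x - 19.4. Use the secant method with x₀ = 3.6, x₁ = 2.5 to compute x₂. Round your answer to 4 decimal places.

2.8252

p(3.6) = 17.198234, p(2.5) = -7.217506
x₂ = 2.500000 − (-7.217506)·(2.500000 − 3.600000) / (-7.217506 − 17.198234) = 2.500000 − (7.939257)/(-24.415740) = 2.825170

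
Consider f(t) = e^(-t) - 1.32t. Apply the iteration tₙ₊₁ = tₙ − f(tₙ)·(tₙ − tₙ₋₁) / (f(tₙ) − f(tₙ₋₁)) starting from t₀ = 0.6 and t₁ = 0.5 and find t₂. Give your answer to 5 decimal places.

0.47182

f(0.6) = -0.2431884, f(0.5) = -0.0534693
t₂ = 0.5000000 − (-0.0534693)·(0.5000000 − 0.6000000) / (-0.0534693 − (-0.2431884)) = 0.5000000 − (0.0053469)/(0.1897190) = 0.4718166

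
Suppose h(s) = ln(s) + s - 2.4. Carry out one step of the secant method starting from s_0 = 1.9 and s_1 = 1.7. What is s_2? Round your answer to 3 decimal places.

1.809

h(1.9) = 0.14185, h(1.7) = -0.16937
s_2 = 1.70000 − (-0.16937)·(1.70000 − 1.90000) / (-0.16937 − 0.14185) = 1.70000 − (0.03387)/(-0.31123) = 1.80884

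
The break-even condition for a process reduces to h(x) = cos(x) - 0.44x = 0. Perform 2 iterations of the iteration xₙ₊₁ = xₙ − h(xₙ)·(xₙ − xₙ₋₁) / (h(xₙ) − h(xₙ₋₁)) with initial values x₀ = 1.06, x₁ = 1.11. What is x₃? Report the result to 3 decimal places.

1.077

h(1.06) = 0.02247, h(1.11) = -0.04374
x₂ = 1.11000 − (-0.04374)·(1.11000 − 1.06000) / (-0.04374 − 0.02247) = 1.11000 − (-0.00219)/(-0.06621) = 1.07697
h(1.07697) = 0.00013
x₃ = 1.07697 − 0.00013·(1.07697 − 1.11000) / (0.00013 − (-0.04374)) = 1.07697 − (0.00000)/(0.04387) = 1.07707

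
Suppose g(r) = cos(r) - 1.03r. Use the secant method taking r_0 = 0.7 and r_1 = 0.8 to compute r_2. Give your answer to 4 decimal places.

0.7256

g(0.7) = 0.043842, g(0.8) = -0.127293
r_2 = 0.800000 − (-0.127293)·(0.800000 − 0.700000) / (-0.127293 − 0.043842) = 0.800000 − (-0.012729)/(-0.171135) = 0.725618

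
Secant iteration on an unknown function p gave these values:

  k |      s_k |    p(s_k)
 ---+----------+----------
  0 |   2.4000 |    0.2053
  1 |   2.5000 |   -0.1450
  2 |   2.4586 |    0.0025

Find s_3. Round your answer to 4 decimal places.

2.4593

s_3 = 2.4586 − 0.0025·(2.4586 − 2.5000) / (0.0025 − (-0.1450))
   = 2.4586 − (-0.000103)/(0.147500) = 2.459302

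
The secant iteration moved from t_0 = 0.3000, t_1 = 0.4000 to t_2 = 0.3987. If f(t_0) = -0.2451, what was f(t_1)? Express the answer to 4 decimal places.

The secant line through (0.3000, -0.2451) and (0.4000, f(t_1)) crosses zero at t_2 = 0.3987.
So (0.3000, -0.2451), (0.4000, f(t_1)), (0.3987, 0) are collinear:
f(t_1) = -0.2451 · (0.4000 − 0.3987) / (0.3000 − 0.3987) = -0.2451 · (0.001300)/(-0.098700) = 0.003228

0.0032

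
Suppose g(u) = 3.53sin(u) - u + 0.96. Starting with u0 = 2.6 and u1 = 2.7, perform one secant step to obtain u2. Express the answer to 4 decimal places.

2.6437

g(2.6) = 0.179720, g(2.7) = -0.231349
u2 = 2.700000 − (-0.231349)·(2.700000 − 2.600000) / (-0.231349 − 0.179720) = 2.700000 − (-0.023135)/(-0.411069) = 2.643720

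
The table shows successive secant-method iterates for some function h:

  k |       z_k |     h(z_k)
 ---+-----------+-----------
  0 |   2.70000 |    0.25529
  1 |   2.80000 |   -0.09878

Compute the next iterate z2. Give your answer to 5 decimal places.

2.77210

z2 = 2.80000 − (-0.09878)·(2.80000 − 2.70000) / (-0.09878 − 0.25529)
   = 2.80000 − (-0.0098780)/(-0.3540700) = 2.7721016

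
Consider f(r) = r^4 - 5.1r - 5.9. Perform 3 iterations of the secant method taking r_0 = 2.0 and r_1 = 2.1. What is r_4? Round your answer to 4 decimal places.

2.0037

f(2.0) = -0.100000, f(2.1) = 2.838100
r_2 = 2.100000 − 2.838100·(2.100000 − 2.000000) / (2.838100 − (-0.100000)) = 2.100000 − (0.283810)/(2.938100) = 2.003404
f(2.003404) = -0.008166
r_3 = 2.003404 − (-0.008166)·(2.003404 − 2.100000) / (-0.008166 − 2.838100) = 2.003404 − (0.000789)/(-2.846266) = 2.003681
f(2.003681) = -0.000664
r_4 = 2.003681 − (-0.000664)·(2.003681 − 2.003404) / (-0.000664 − (-0.008166)) = 2.003681 − (0.000000)/(0.007502) = 2.003705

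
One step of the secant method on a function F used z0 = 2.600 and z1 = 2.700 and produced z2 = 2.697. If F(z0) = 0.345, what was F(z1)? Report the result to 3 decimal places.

-0.011

The secant line through (2.600, 0.345) and (2.700, F(z1)) crosses zero at z2 = 2.697.
So (2.600, 0.345), (2.700, F(z1)), (2.697, 0) are collinear:
F(z1) = 0.345 · (2.700 − 2.697) / (2.600 − 2.697) = 0.345 · (0.00300)/(-0.09700) = -0.01067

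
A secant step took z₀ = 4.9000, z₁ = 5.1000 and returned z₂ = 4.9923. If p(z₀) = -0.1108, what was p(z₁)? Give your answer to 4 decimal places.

The secant line through (4.9000, -0.1108) and (5.1000, p(z₁)) crosses zero at z₂ = 4.9923.
So (4.9000, -0.1108), (5.1000, p(z₁)), (4.9923, 0) are collinear:
p(z₁) = -0.1108 · (5.1000 − 4.9923) / (4.9000 − 4.9923) = -0.1108 · (0.107700)/(-0.092300) = 0.129287

0.1293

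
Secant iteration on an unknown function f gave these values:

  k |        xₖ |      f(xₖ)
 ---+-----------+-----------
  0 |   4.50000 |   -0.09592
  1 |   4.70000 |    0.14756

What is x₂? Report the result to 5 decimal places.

x₂ = 4.70000 − 0.14756·(4.70000 − 4.50000) / (0.14756 − (-0.09592))
   = 4.70000 − (0.0295120)/(0.2434800) = 4.5787909

4.57879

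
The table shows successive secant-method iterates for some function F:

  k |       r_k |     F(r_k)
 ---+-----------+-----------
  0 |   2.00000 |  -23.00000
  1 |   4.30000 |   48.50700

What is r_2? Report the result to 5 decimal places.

r_2 = 4.30000 − 48.50700·(4.30000 − 2.00000) / (48.50700 − (-23.00000))
   = 4.30000 − (111.5661000)/(71.5070000) = 2.7397877

2.73979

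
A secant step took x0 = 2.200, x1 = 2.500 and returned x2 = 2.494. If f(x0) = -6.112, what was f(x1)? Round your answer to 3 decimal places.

0.125

The secant line through (2.200, -6.112) and (2.500, f(x1)) crosses zero at x2 = 2.494.
So (2.200, -6.112), (2.500, f(x1)), (2.494, 0) are collinear:
f(x1) = -6.112 · (2.500 − 2.494) / (2.200 − 2.494) = -6.112 · (0.00600)/(-0.29400) = 0.12473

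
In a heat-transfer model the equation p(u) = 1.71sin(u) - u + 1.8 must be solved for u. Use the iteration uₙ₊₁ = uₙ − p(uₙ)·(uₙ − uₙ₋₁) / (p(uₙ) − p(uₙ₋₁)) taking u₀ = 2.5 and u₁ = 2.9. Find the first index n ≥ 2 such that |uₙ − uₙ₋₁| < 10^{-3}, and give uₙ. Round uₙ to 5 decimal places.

p(2.5) = 0.3233874, p(2.9) = -0.6908836
u₂ = 2.9000000 − (-0.6908836)·(0.4000000)/(-1.0142710) = 2.6275349;  |Δ| = 0.2724651
p(2.6275349) = 0.0132971
u₃ = 2.6275349 − 0.0132971·(-0.2724651)/(0.7041807) = 2.6326799;  |Δ| = 0.0051450
p(2.6326799) = 0.0004802
u₄ = 2.6326799 − 0.0004802·(0.0051450)/(-0.0128169) = 2.6328726;  |Δ| = 0.0001928
|u₄ − u₃| = 0.0001928 < 10^{-3}

n = 4, uₙ = 2.63287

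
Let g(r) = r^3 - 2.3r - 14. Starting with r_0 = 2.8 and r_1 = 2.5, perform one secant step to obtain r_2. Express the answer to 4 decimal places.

g(2.8) = 1.512000, g(2.5) = -4.125000
r_2 = 2.500000 − (-4.125000)·(2.500000 − 2.800000) / (-4.125000 − 1.512000) = 2.500000 − (1.237500)/(-5.637000) = 2.719532

2.7195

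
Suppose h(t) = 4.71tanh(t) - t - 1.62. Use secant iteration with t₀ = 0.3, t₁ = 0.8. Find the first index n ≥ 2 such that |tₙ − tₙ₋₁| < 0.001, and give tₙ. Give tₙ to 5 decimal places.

h(0.3) = -0.5479176, h(0.8) = 0.7076132
t₂ = 0.8000000 − 0.7076132·(0.5000000)/(1.2555308) = 0.5182016;  |Δ| = 0.2817984
h(0.5182016) = 0.1052223
t₃ = 0.5182016 − 0.1052223·(-0.2817984)/(-0.6023909) = 0.4689786;  |Δ| = 0.0492230
h(0.4689786) = -0.0289486
t₄ = 0.4689786 − (-0.0289486)·(-0.0492230)/(-0.1341708) = 0.4795989;  |Δ| = 0.0106203
h(0.4795989) = 0.0006953
t₅ = 0.4795989 − 0.0006953·(0.0106203)/(0.0296438) = 0.4793498;  |Δ| = 0.0002491
|t₅ − t₄| = 0.0002491 < 0.001

n = 5, tₙ = 0.47935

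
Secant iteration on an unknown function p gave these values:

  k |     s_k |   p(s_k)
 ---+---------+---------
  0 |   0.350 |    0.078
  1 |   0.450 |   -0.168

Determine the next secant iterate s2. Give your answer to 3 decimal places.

s2 = 0.450 − (-0.168)·(0.450 − 0.350) / (-0.168 − 0.078)
   = 0.450 − (-0.01680)/(-0.24600) = 0.38171

0.382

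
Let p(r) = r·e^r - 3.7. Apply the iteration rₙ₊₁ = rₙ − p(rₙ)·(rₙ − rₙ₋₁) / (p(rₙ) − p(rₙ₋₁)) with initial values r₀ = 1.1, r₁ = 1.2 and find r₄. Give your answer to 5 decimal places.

p(1.1) = -0.3954174, p(1.2) = 0.2841403
r₂ = 1.2000000 − 0.2841403·(1.2000000 − 1.1000000) / (0.2841403 − (-0.3954174)) = 1.2000000 − (0.0284140)/(0.6795577) = 1.1581875
p(1.1581875) = -0.0121497
r₃ = 1.1581875 − (-0.0121497)·(1.1581875 − 1.2000000) / (-0.0121497 − 0.2841403) = 1.1581875 − (0.0005080)/(-0.2962900) = 1.1599020
p(1.1599020) = -0.0003524
r₄ = 1.1599020 − (-0.0003524)·(1.1599020 − 1.1581875) / (-0.0003524 − (-0.0121497)) = 1.1599020 − (-0.0000006)/(0.0117973) = 1.1599532

1.15995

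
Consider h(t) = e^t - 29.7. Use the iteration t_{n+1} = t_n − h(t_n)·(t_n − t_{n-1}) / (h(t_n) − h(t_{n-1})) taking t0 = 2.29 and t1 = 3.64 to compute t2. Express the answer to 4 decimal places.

h(2.29) = -19.825062, h(3.64) = 8.391837
t2 = 3.640000 − 8.391837·(3.640000 − 2.290000) / (8.391837 − (-19.825062)) = 3.640000 − (11.328980)/(28.216899) = 3.238504

3.2385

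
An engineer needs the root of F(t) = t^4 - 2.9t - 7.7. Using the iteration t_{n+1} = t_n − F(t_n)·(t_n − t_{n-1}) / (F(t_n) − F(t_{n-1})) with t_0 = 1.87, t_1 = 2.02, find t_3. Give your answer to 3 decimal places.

1.907

F(1.87) = -0.89469, F(2.02) = 3.09166
t_2 = 2.02000 − 3.09166·(2.02000 − 1.87000) / (3.09166 − (-0.89469)) = 2.02000 − (0.46375)/(3.98635) = 1.90367
F(1.90367) = -0.08767
t_3 = 1.90367 − (-0.08767)·(1.90367 − 2.02000) / (-0.08767 − 3.09166) = 1.90367 − (0.01020)/(-3.17933) = 1.90687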